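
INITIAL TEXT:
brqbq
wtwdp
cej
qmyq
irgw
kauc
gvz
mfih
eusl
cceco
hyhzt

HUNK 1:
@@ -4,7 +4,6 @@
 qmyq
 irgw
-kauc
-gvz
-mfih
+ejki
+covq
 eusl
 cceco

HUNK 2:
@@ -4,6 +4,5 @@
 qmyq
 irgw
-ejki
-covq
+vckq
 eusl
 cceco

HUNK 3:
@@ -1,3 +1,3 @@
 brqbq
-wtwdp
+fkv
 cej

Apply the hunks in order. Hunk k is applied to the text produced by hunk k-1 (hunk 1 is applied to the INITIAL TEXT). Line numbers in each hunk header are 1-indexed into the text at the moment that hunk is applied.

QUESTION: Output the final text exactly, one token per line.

Hunk 1: at line 4 remove [kauc,gvz,mfih] add [ejki,covq] -> 10 lines: brqbq wtwdp cej qmyq irgw ejki covq eusl cceco hyhzt
Hunk 2: at line 4 remove [ejki,covq] add [vckq] -> 9 lines: brqbq wtwdp cej qmyq irgw vckq eusl cceco hyhzt
Hunk 3: at line 1 remove [wtwdp] add [fkv] -> 9 lines: brqbq fkv cej qmyq irgw vckq eusl cceco hyhzt

Answer: brqbq
fkv
cej
qmyq
irgw
vckq
eusl
cceco
hyhzt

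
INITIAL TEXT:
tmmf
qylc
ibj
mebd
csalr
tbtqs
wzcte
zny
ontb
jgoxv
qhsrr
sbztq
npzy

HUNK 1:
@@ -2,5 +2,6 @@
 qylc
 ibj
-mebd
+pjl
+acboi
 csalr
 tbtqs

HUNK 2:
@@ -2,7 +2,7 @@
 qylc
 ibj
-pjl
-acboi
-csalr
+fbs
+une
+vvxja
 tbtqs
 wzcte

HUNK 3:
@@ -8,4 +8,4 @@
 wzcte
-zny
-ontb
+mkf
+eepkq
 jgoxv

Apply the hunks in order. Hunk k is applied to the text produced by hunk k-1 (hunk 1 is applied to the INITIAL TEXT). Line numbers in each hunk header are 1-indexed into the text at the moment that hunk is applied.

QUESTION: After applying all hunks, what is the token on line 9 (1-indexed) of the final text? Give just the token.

Hunk 1: at line 2 remove [mebd] add [pjl,acboi] -> 14 lines: tmmf qylc ibj pjl acboi csalr tbtqs wzcte zny ontb jgoxv qhsrr sbztq npzy
Hunk 2: at line 2 remove [pjl,acboi,csalr] add [fbs,une,vvxja] -> 14 lines: tmmf qylc ibj fbs une vvxja tbtqs wzcte zny ontb jgoxv qhsrr sbztq npzy
Hunk 3: at line 8 remove [zny,ontb] add [mkf,eepkq] -> 14 lines: tmmf qylc ibj fbs une vvxja tbtqs wzcte mkf eepkq jgoxv qhsrr sbztq npzy
Final line 9: mkf

Answer: mkf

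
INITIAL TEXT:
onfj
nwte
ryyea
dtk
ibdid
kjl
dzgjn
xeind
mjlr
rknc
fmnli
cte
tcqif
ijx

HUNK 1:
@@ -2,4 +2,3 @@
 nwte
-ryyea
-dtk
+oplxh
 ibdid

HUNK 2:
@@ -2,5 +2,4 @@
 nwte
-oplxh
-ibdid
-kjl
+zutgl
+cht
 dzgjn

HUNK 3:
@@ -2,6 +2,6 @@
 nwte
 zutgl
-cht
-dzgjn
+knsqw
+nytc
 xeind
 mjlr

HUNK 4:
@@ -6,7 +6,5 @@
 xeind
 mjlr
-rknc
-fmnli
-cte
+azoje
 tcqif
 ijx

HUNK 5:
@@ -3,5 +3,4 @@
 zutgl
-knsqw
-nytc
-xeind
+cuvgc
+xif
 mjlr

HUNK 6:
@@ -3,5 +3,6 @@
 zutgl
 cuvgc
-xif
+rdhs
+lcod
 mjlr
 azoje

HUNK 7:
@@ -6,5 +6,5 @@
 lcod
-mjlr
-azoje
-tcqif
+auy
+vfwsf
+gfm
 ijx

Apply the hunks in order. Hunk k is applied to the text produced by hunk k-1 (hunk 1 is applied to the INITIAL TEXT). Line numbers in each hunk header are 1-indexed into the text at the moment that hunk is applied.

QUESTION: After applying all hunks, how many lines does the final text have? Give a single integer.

Answer: 10

Derivation:
Hunk 1: at line 2 remove [ryyea,dtk] add [oplxh] -> 13 lines: onfj nwte oplxh ibdid kjl dzgjn xeind mjlr rknc fmnli cte tcqif ijx
Hunk 2: at line 2 remove [oplxh,ibdid,kjl] add [zutgl,cht] -> 12 lines: onfj nwte zutgl cht dzgjn xeind mjlr rknc fmnli cte tcqif ijx
Hunk 3: at line 2 remove [cht,dzgjn] add [knsqw,nytc] -> 12 lines: onfj nwte zutgl knsqw nytc xeind mjlr rknc fmnli cte tcqif ijx
Hunk 4: at line 6 remove [rknc,fmnli,cte] add [azoje] -> 10 lines: onfj nwte zutgl knsqw nytc xeind mjlr azoje tcqif ijx
Hunk 5: at line 3 remove [knsqw,nytc,xeind] add [cuvgc,xif] -> 9 lines: onfj nwte zutgl cuvgc xif mjlr azoje tcqif ijx
Hunk 6: at line 3 remove [xif] add [rdhs,lcod] -> 10 lines: onfj nwte zutgl cuvgc rdhs lcod mjlr azoje tcqif ijx
Hunk 7: at line 6 remove [mjlr,azoje,tcqif] add [auy,vfwsf,gfm] -> 10 lines: onfj nwte zutgl cuvgc rdhs lcod auy vfwsf gfm ijx
Final line count: 10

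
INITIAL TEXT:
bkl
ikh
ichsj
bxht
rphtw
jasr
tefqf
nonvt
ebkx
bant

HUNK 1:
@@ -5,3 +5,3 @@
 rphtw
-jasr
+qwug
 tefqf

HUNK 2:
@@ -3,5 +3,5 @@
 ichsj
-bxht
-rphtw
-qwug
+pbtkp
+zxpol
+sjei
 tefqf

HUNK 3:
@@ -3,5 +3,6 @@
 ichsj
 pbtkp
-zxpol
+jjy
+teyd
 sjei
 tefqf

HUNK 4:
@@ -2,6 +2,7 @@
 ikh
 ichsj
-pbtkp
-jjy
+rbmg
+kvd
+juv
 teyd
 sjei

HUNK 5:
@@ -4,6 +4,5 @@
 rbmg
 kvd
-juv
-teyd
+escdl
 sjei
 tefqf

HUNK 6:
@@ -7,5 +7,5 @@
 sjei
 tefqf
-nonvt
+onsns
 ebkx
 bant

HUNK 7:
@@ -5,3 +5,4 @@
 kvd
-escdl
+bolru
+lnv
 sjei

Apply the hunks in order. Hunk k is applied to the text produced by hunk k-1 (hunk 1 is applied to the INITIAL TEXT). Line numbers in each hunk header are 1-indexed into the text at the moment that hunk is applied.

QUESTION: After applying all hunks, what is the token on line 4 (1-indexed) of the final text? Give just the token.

Answer: rbmg

Derivation:
Hunk 1: at line 5 remove [jasr] add [qwug] -> 10 lines: bkl ikh ichsj bxht rphtw qwug tefqf nonvt ebkx bant
Hunk 2: at line 3 remove [bxht,rphtw,qwug] add [pbtkp,zxpol,sjei] -> 10 lines: bkl ikh ichsj pbtkp zxpol sjei tefqf nonvt ebkx bant
Hunk 3: at line 3 remove [zxpol] add [jjy,teyd] -> 11 lines: bkl ikh ichsj pbtkp jjy teyd sjei tefqf nonvt ebkx bant
Hunk 4: at line 2 remove [pbtkp,jjy] add [rbmg,kvd,juv] -> 12 lines: bkl ikh ichsj rbmg kvd juv teyd sjei tefqf nonvt ebkx bant
Hunk 5: at line 4 remove [juv,teyd] add [escdl] -> 11 lines: bkl ikh ichsj rbmg kvd escdl sjei tefqf nonvt ebkx bant
Hunk 6: at line 7 remove [nonvt] add [onsns] -> 11 lines: bkl ikh ichsj rbmg kvd escdl sjei tefqf onsns ebkx bant
Hunk 7: at line 5 remove [escdl] add [bolru,lnv] -> 12 lines: bkl ikh ichsj rbmg kvd bolru lnv sjei tefqf onsns ebkx bant
Final line 4: rbmg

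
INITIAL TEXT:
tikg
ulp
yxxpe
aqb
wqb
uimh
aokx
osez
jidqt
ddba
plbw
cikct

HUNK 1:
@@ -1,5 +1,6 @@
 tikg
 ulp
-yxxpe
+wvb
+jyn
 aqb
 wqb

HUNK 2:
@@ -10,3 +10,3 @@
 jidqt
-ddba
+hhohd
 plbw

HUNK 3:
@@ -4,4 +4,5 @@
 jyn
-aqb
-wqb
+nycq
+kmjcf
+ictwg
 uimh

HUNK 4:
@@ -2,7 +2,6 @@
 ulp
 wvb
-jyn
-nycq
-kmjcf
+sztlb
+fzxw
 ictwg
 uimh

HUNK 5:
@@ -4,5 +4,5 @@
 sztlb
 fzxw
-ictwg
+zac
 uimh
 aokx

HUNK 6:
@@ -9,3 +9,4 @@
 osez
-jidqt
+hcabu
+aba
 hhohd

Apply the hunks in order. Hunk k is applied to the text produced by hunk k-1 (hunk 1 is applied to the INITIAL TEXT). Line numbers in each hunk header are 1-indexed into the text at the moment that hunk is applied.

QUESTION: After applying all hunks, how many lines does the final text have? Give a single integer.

Answer: 14

Derivation:
Hunk 1: at line 1 remove [yxxpe] add [wvb,jyn] -> 13 lines: tikg ulp wvb jyn aqb wqb uimh aokx osez jidqt ddba plbw cikct
Hunk 2: at line 10 remove [ddba] add [hhohd] -> 13 lines: tikg ulp wvb jyn aqb wqb uimh aokx osez jidqt hhohd plbw cikct
Hunk 3: at line 4 remove [aqb,wqb] add [nycq,kmjcf,ictwg] -> 14 lines: tikg ulp wvb jyn nycq kmjcf ictwg uimh aokx osez jidqt hhohd plbw cikct
Hunk 4: at line 2 remove [jyn,nycq,kmjcf] add [sztlb,fzxw] -> 13 lines: tikg ulp wvb sztlb fzxw ictwg uimh aokx osez jidqt hhohd plbw cikct
Hunk 5: at line 4 remove [ictwg] add [zac] -> 13 lines: tikg ulp wvb sztlb fzxw zac uimh aokx osez jidqt hhohd plbw cikct
Hunk 6: at line 9 remove [jidqt] add [hcabu,aba] -> 14 lines: tikg ulp wvb sztlb fzxw zac uimh aokx osez hcabu aba hhohd plbw cikct
Final line count: 14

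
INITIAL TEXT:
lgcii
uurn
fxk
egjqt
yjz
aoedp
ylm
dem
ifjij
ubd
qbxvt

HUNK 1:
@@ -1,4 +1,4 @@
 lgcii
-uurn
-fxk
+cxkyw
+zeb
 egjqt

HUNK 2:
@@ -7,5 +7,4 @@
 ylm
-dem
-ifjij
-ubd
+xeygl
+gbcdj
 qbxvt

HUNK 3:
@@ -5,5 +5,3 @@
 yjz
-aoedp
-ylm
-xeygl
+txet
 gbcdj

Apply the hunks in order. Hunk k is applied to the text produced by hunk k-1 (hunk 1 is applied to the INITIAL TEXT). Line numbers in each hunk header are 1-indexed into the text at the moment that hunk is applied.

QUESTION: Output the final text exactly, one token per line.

Answer: lgcii
cxkyw
zeb
egjqt
yjz
txet
gbcdj
qbxvt

Derivation:
Hunk 1: at line 1 remove [uurn,fxk] add [cxkyw,zeb] -> 11 lines: lgcii cxkyw zeb egjqt yjz aoedp ylm dem ifjij ubd qbxvt
Hunk 2: at line 7 remove [dem,ifjij,ubd] add [xeygl,gbcdj] -> 10 lines: lgcii cxkyw zeb egjqt yjz aoedp ylm xeygl gbcdj qbxvt
Hunk 3: at line 5 remove [aoedp,ylm,xeygl] add [txet] -> 8 lines: lgcii cxkyw zeb egjqt yjz txet gbcdj qbxvt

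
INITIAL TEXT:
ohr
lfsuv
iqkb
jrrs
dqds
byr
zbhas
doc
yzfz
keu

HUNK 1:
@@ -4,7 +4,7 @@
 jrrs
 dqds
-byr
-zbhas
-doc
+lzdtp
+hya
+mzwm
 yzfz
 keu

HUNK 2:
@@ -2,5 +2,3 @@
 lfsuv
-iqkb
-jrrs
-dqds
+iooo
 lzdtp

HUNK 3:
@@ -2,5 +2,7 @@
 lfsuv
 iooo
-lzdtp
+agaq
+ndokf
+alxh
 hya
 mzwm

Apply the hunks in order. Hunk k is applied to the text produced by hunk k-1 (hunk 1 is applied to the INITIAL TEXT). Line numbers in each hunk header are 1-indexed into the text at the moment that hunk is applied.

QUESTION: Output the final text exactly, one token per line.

Hunk 1: at line 4 remove [byr,zbhas,doc] add [lzdtp,hya,mzwm] -> 10 lines: ohr lfsuv iqkb jrrs dqds lzdtp hya mzwm yzfz keu
Hunk 2: at line 2 remove [iqkb,jrrs,dqds] add [iooo] -> 8 lines: ohr lfsuv iooo lzdtp hya mzwm yzfz keu
Hunk 3: at line 2 remove [lzdtp] add [agaq,ndokf,alxh] -> 10 lines: ohr lfsuv iooo agaq ndokf alxh hya mzwm yzfz keu

Answer: ohr
lfsuv
iooo
agaq
ndokf
alxh
hya
mzwm
yzfz
keu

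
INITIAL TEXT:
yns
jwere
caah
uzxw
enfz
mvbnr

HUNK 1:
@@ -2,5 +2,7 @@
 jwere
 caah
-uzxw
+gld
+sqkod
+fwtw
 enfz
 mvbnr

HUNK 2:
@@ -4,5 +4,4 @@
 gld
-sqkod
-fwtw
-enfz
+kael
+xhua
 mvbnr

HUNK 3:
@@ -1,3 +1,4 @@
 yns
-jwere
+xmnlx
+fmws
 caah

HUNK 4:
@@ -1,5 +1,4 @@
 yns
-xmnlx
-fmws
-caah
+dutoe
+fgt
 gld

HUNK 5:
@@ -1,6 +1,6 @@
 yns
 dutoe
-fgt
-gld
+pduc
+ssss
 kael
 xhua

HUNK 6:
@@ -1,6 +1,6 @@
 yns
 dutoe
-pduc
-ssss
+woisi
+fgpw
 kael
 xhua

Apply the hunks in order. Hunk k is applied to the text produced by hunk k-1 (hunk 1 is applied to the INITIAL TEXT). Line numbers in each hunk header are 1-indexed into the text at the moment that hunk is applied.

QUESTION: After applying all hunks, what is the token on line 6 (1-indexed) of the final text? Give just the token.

Hunk 1: at line 2 remove [uzxw] add [gld,sqkod,fwtw] -> 8 lines: yns jwere caah gld sqkod fwtw enfz mvbnr
Hunk 2: at line 4 remove [sqkod,fwtw,enfz] add [kael,xhua] -> 7 lines: yns jwere caah gld kael xhua mvbnr
Hunk 3: at line 1 remove [jwere] add [xmnlx,fmws] -> 8 lines: yns xmnlx fmws caah gld kael xhua mvbnr
Hunk 4: at line 1 remove [xmnlx,fmws,caah] add [dutoe,fgt] -> 7 lines: yns dutoe fgt gld kael xhua mvbnr
Hunk 5: at line 1 remove [fgt,gld] add [pduc,ssss] -> 7 lines: yns dutoe pduc ssss kael xhua mvbnr
Hunk 6: at line 1 remove [pduc,ssss] add [woisi,fgpw] -> 7 lines: yns dutoe woisi fgpw kael xhua mvbnr
Final line 6: xhua

Answer: xhua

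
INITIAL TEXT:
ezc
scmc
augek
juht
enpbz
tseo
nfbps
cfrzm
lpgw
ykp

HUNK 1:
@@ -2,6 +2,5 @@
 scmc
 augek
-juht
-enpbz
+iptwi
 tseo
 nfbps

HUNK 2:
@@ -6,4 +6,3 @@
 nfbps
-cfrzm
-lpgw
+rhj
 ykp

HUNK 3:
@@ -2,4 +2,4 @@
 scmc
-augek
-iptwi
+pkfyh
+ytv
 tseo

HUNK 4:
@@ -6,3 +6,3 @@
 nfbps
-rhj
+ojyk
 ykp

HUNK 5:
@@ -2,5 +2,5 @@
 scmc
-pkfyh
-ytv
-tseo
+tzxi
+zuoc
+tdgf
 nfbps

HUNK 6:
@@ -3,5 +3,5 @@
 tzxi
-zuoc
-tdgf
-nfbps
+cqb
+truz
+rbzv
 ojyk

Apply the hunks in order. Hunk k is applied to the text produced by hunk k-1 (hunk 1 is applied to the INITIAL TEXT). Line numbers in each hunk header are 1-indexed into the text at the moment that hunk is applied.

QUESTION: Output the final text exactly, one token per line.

Answer: ezc
scmc
tzxi
cqb
truz
rbzv
ojyk
ykp

Derivation:
Hunk 1: at line 2 remove [juht,enpbz] add [iptwi] -> 9 lines: ezc scmc augek iptwi tseo nfbps cfrzm lpgw ykp
Hunk 2: at line 6 remove [cfrzm,lpgw] add [rhj] -> 8 lines: ezc scmc augek iptwi tseo nfbps rhj ykp
Hunk 3: at line 2 remove [augek,iptwi] add [pkfyh,ytv] -> 8 lines: ezc scmc pkfyh ytv tseo nfbps rhj ykp
Hunk 4: at line 6 remove [rhj] add [ojyk] -> 8 lines: ezc scmc pkfyh ytv tseo nfbps ojyk ykp
Hunk 5: at line 2 remove [pkfyh,ytv,tseo] add [tzxi,zuoc,tdgf] -> 8 lines: ezc scmc tzxi zuoc tdgf nfbps ojyk ykp
Hunk 6: at line 3 remove [zuoc,tdgf,nfbps] add [cqb,truz,rbzv] -> 8 lines: ezc scmc tzxi cqb truz rbzv ojyk ykp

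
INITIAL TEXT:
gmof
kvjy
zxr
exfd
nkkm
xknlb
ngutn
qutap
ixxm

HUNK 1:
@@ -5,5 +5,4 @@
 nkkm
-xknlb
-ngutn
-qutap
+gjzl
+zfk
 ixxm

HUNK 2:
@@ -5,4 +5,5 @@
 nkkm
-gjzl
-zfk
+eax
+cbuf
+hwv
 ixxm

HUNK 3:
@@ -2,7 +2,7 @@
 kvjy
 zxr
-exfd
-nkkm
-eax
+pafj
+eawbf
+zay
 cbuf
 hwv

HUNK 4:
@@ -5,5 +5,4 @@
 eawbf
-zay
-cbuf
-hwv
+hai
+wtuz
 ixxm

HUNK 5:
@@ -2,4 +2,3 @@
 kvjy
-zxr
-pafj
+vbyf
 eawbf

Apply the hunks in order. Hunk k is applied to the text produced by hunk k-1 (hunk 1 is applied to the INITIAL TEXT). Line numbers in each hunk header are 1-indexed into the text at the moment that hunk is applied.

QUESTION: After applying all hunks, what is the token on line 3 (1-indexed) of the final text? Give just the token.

Hunk 1: at line 5 remove [xknlb,ngutn,qutap] add [gjzl,zfk] -> 8 lines: gmof kvjy zxr exfd nkkm gjzl zfk ixxm
Hunk 2: at line 5 remove [gjzl,zfk] add [eax,cbuf,hwv] -> 9 lines: gmof kvjy zxr exfd nkkm eax cbuf hwv ixxm
Hunk 3: at line 2 remove [exfd,nkkm,eax] add [pafj,eawbf,zay] -> 9 lines: gmof kvjy zxr pafj eawbf zay cbuf hwv ixxm
Hunk 4: at line 5 remove [zay,cbuf,hwv] add [hai,wtuz] -> 8 lines: gmof kvjy zxr pafj eawbf hai wtuz ixxm
Hunk 5: at line 2 remove [zxr,pafj] add [vbyf] -> 7 lines: gmof kvjy vbyf eawbf hai wtuz ixxm
Final line 3: vbyf

Answer: vbyf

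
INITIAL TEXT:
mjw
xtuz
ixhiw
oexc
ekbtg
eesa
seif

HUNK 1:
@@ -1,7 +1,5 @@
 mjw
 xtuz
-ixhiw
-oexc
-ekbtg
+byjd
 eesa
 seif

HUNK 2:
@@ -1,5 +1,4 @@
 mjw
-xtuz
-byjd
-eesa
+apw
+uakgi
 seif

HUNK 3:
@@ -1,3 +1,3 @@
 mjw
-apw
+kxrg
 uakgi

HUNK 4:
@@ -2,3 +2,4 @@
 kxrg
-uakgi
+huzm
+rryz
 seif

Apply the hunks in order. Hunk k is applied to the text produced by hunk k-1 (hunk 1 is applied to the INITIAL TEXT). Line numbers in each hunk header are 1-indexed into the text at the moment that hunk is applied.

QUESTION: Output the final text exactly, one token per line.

Hunk 1: at line 1 remove [ixhiw,oexc,ekbtg] add [byjd] -> 5 lines: mjw xtuz byjd eesa seif
Hunk 2: at line 1 remove [xtuz,byjd,eesa] add [apw,uakgi] -> 4 lines: mjw apw uakgi seif
Hunk 3: at line 1 remove [apw] add [kxrg] -> 4 lines: mjw kxrg uakgi seif
Hunk 4: at line 2 remove [uakgi] add [huzm,rryz] -> 5 lines: mjw kxrg huzm rryz seif

Answer: mjw
kxrg
huzm
rryz
seif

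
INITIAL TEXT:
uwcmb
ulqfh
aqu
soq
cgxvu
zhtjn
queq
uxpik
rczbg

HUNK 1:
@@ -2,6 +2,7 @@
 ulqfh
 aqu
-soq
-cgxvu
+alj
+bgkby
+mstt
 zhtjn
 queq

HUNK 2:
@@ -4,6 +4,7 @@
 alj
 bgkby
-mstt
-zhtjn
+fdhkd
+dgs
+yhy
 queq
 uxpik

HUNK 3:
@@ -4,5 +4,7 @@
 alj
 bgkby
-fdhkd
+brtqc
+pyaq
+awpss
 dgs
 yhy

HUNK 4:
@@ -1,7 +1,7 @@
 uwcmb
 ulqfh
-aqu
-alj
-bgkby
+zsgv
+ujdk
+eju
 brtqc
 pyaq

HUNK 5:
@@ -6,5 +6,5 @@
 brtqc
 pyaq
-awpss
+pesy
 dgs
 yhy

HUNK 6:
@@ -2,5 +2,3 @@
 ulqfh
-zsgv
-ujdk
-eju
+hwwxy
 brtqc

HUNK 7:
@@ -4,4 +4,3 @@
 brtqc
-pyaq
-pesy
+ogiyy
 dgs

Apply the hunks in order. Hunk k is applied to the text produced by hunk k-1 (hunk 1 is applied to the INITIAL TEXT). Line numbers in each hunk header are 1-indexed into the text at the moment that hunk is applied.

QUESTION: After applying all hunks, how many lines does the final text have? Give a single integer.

Answer: 10

Derivation:
Hunk 1: at line 2 remove [soq,cgxvu] add [alj,bgkby,mstt] -> 10 lines: uwcmb ulqfh aqu alj bgkby mstt zhtjn queq uxpik rczbg
Hunk 2: at line 4 remove [mstt,zhtjn] add [fdhkd,dgs,yhy] -> 11 lines: uwcmb ulqfh aqu alj bgkby fdhkd dgs yhy queq uxpik rczbg
Hunk 3: at line 4 remove [fdhkd] add [brtqc,pyaq,awpss] -> 13 lines: uwcmb ulqfh aqu alj bgkby brtqc pyaq awpss dgs yhy queq uxpik rczbg
Hunk 4: at line 1 remove [aqu,alj,bgkby] add [zsgv,ujdk,eju] -> 13 lines: uwcmb ulqfh zsgv ujdk eju brtqc pyaq awpss dgs yhy queq uxpik rczbg
Hunk 5: at line 6 remove [awpss] add [pesy] -> 13 lines: uwcmb ulqfh zsgv ujdk eju brtqc pyaq pesy dgs yhy queq uxpik rczbg
Hunk 6: at line 2 remove [zsgv,ujdk,eju] add [hwwxy] -> 11 lines: uwcmb ulqfh hwwxy brtqc pyaq pesy dgs yhy queq uxpik rczbg
Hunk 7: at line 4 remove [pyaq,pesy] add [ogiyy] -> 10 lines: uwcmb ulqfh hwwxy brtqc ogiyy dgs yhy queq uxpik rczbg
Final line count: 10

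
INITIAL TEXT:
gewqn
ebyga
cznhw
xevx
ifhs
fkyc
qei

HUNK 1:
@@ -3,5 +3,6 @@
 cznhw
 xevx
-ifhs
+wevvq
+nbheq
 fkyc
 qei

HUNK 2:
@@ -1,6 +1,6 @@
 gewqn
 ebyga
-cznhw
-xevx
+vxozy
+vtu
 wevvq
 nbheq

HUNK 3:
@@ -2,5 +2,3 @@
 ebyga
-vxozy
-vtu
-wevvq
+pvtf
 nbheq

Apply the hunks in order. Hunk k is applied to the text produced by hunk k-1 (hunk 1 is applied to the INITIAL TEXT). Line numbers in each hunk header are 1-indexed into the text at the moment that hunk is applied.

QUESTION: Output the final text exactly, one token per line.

Hunk 1: at line 3 remove [ifhs] add [wevvq,nbheq] -> 8 lines: gewqn ebyga cznhw xevx wevvq nbheq fkyc qei
Hunk 2: at line 1 remove [cznhw,xevx] add [vxozy,vtu] -> 8 lines: gewqn ebyga vxozy vtu wevvq nbheq fkyc qei
Hunk 3: at line 2 remove [vxozy,vtu,wevvq] add [pvtf] -> 6 lines: gewqn ebyga pvtf nbheq fkyc qei

Answer: gewqn
ebyga
pvtf
nbheq
fkyc
qei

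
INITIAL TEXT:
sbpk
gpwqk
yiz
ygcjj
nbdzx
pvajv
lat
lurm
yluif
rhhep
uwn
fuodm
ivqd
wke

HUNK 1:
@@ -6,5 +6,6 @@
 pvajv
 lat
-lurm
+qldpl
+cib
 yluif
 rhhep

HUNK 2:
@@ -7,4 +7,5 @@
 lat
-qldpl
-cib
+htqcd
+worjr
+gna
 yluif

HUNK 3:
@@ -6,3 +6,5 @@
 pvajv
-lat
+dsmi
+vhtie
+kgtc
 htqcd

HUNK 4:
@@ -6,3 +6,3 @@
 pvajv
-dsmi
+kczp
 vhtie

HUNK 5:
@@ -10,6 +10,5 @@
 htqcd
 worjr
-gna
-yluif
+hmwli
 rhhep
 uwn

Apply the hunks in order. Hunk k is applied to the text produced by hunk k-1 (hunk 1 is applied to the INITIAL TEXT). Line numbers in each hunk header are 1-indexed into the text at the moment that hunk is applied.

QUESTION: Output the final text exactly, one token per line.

Answer: sbpk
gpwqk
yiz
ygcjj
nbdzx
pvajv
kczp
vhtie
kgtc
htqcd
worjr
hmwli
rhhep
uwn
fuodm
ivqd
wke

Derivation:
Hunk 1: at line 6 remove [lurm] add [qldpl,cib] -> 15 lines: sbpk gpwqk yiz ygcjj nbdzx pvajv lat qldpl cib yluif rhhep uwn fuodm ivqd wke
Hunk 2: at line 7 remove [qldpl,cib] add [htqcd,worjr,gna] -> 16 lines: sbpk gpwqk yiz ygcjj nbdzx pvajv lat htqcd worjr gna yluif rhhep uwn fuodm ivqd wke
Hunk 3: at line 6 remove [lat] add [dsmi,vhtie,kgtc] -> 18 lines: sbpk gpwqk yiz ygcjj nbdzx pvajv dsmi vhtie kgtc htqcd worjr gna yluif rhhep uwn fuodm ivqd wke
Hunk 4: at line 6 remove [dsmi] add [kczp] -> 18 lines: sbpk gpwqk yiz ygcjj nbdzx pvajv kczp vhtie kgtc htqcd worjr gna yluif rhhep uwn fuodm ivqd wke
Hunk 5: at line 10 remove [gna,yluif] add [hmwli] -> 17 lines: sbpk gpwqk yiz ygcjj nbdzx pvajv kczp vhtie kgtc htqcd worjr hmwli rhhep uwn fuodm ivqd wke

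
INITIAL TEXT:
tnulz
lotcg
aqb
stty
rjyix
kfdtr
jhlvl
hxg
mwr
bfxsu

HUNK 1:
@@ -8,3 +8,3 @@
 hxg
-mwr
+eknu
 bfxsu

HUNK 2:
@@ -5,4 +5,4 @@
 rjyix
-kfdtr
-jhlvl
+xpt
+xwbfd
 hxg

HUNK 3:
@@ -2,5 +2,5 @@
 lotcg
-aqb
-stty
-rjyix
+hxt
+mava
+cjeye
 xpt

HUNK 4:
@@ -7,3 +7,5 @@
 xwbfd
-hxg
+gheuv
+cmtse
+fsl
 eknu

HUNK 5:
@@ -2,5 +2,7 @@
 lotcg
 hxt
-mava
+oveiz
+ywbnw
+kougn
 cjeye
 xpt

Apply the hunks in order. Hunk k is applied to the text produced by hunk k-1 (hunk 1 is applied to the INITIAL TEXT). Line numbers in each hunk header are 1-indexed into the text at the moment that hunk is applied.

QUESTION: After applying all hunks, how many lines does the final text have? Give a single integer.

Answer: 14

Derivation:
Hunk 1: at line 8 remove [mwr] add [eknu] -> 10 lines: tnulz lotcg aqb stty rjyix kfdtr jhlvl hxg eknu bfxsu
Hunk 2: at line 5 remove [kfdtr,jhlvl] add [xpt,xwbfd] -> 10 lines: tnulz lotcg aqb stty rjyix xpt xwbfd hxg eknu bfxsu
Hunk 3: at line 2 remove [aqb,stty,rjyix] add [hxt,mava,cjeye] -> 10 lines: tnulz lotcg hxt mava cjeye xpt xwbfd hxg eknu bfxsu
Hunk 4: at line 7 remove [hxg] add [gheuv,cmtse,fsl] -> 12 lines: tnulz lotcg hxt mava cjeye xpt xwbfd gheuv cmtse fsl eknu bfxsu
Hunk 5: at line 2 remove [mava] add [oveiz,ywbnw,kougn] -> 14 lines: tnulz lotcg hxt oveiz ywbnw kougn cjeye xpt xwbfd gheuv cmtse fsl eknu bfxsu
Final line count: 14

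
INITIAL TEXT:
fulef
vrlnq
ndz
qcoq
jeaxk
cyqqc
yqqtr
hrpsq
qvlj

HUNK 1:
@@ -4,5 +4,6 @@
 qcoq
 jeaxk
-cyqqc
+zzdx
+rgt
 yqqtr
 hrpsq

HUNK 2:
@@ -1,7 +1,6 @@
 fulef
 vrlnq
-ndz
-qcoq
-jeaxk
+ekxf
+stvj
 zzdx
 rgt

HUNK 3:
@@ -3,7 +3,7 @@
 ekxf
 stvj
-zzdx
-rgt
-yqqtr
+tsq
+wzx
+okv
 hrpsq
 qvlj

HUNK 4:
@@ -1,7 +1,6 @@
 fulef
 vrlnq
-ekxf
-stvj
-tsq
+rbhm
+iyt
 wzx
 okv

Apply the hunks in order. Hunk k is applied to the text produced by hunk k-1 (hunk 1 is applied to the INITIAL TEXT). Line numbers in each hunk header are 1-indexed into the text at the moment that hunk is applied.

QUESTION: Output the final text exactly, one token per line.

Hunk 1: at line 4 remove [cyqqc] add [zzdx,rgt] -> 10 lines: fulef vrlnq ndz qcoq jeaxk zzdx rgt yqqtr hrpsq qvlj
Hunk 2: at line 1 remove [ndz,qcoq,jeaxk] add [ekxf,stvj] -> 9 lines: fulef vrlnq ekxf stvj zzdx rgt yqqtr hrpsq qvlj
Hunk 3: at line 3 remove [zzdx,rgt,yqqtr] add [tsq,wzx,okv] -> 9 lines: fulef vrlnq ekxf stvj tsq wzx okv hrpsq qvlj
Hunk 4: at line 1 remove [ekxf,stvj,tsq] add [rbhm,iyt] -> 8 lines: fulef vrlnq rbhm iyt wzx okv hrpsq qvlj

Answer: fulef
vrlnq
rbhm
iyt
wzx
okv
hrpsq
qvlj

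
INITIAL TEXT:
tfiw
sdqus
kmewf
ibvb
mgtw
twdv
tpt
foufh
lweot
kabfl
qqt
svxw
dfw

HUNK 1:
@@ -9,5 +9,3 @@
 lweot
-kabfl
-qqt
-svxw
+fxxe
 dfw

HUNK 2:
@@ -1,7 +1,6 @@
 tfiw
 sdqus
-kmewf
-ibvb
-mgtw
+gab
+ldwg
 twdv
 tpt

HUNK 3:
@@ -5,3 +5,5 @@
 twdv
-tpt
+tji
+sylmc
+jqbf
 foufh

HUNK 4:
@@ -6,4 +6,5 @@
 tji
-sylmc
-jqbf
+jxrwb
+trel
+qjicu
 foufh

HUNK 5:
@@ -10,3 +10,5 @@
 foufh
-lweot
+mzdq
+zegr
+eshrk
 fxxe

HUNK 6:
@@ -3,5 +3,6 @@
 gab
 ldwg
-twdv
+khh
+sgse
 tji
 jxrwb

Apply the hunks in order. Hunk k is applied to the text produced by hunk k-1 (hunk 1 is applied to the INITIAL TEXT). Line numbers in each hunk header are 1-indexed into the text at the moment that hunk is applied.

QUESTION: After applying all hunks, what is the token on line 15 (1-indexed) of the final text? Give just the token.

Answer: fxxe

Derivation:
Hunk 1: at line 9 remove [kabfl,qqt,svxw] add [fxxe] -> 11 lines: tfiw sdqus kmewf ibvb mgtw twdv tpt foufh lweot fxxe dfw
Hunk 2: at line 1 remove [kmewf,ibvb,mgtw] add [gab,ldwg] -> 10 lines: tfiw sdqus gab ldwg twdv tpt foufh lweot fxxe dfw
Hunk 3: at line 5 remove [tpt] add [tji,sylmc,jqbf] -> 12 lines: tfiw sdqus gab ldwg twdv tji sylmc jqbf foufh lweot fxxe dfw
Hunk 4: at line 6 remove [sylmc,jqbf] add [jxrwb,trel,qjicu] -> 13 lines: tfiw sdqus gab ldwg twdv tji jxrwb trel qjicu foufh lweot fxxe dfw
Hunk 5: at line 10 remove [lweot] add [mzdq,zegr,eshrk] -> 15 lines: tfiw sdqus gab ldwg twdv tji jxrwb trel qjicu foufh mzdq zegr eshrk fxxe dfw
Hunk 6: at line 3 remove [twdv] add [khh,sgse] -> 16 lines: tfiw sdqus gab ldwg khh sgse tji jxrwb trel qjicu foufh mzdq zegr eshrk fxxe dfw
Final line 15: fxxe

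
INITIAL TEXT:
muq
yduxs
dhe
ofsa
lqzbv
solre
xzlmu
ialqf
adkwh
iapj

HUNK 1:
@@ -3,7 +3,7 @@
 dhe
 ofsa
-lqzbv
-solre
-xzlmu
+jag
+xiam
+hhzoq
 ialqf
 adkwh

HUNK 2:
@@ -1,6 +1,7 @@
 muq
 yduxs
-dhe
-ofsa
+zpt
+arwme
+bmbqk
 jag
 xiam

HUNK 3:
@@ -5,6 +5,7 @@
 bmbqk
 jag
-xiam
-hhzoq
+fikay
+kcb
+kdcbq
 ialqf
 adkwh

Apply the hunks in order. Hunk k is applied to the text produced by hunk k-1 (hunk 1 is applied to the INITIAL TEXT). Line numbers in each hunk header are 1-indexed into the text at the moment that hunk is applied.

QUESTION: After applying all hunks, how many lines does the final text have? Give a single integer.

Hunk 1: at line 3 remove [lqzbv,solre,xzlmu] add [jag,xiam,hhzoq] -> 10 lines: muq yduxs dhe ofsa jag xiam hhzoq ialqf adkwh iapj
Hunk 2: at line 1 remove [dhe,ofsa] add [zpt,arwme,bmbqk] -> 11 lines: muq yduxs zpt arwme bmbqk jag xiam hhzoq ialqf adkwh iapj
Hunk 3: at line 5 remove [xiam,hhzoq] add [fikay,kcb,kdcbq] -> 12 lines: muq yduxs zpt arwme bmbqk jag fikay kcb kdcbq ialqf adkwh iapj
Final line count: 12

Answer: 12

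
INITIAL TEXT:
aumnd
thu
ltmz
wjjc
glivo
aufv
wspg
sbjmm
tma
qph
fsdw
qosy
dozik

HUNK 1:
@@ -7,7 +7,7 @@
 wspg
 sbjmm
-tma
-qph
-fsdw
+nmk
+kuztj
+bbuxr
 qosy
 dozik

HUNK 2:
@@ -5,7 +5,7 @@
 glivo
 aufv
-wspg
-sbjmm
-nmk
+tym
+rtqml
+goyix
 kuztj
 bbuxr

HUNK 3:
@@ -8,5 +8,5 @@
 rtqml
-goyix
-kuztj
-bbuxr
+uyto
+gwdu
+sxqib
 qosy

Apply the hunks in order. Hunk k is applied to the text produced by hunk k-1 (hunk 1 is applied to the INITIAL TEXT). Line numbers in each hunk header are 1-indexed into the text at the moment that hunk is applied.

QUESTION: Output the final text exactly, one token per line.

Answer: aumnd
thu
ltmz
wjjc
glivo
aufv
tym
rtqml
uyto
gwdu
sxqib
qosy
dozik

Derivation:
Hunk 1: at line 7 remove [tma,qph,fsdw] add [nmk,kuztj,bbuxr] -> 13 lines: aumnd thu ltmz wjjc glivo aufv wspg sbjmm nmk kuztj bbuxr qosy dozik
Hunk 2: at line 5 remove [wspg,sbjmm,nmk] add [tym,rtqml,goyix] -> 13 lines: aumnd thu ltmz wjjc glivo aufv tym rtqml goyix kuztj bbuxr qosy dozik
Hunk 3: at line 8 remove [goyix,kuztj,bbuxr] add [uyto,gwdu,sxqib] -> 13 lines: aumnd thu ltmz wjjc glivo aufv tym rtqml uyto gwdu sxqib qosy dozik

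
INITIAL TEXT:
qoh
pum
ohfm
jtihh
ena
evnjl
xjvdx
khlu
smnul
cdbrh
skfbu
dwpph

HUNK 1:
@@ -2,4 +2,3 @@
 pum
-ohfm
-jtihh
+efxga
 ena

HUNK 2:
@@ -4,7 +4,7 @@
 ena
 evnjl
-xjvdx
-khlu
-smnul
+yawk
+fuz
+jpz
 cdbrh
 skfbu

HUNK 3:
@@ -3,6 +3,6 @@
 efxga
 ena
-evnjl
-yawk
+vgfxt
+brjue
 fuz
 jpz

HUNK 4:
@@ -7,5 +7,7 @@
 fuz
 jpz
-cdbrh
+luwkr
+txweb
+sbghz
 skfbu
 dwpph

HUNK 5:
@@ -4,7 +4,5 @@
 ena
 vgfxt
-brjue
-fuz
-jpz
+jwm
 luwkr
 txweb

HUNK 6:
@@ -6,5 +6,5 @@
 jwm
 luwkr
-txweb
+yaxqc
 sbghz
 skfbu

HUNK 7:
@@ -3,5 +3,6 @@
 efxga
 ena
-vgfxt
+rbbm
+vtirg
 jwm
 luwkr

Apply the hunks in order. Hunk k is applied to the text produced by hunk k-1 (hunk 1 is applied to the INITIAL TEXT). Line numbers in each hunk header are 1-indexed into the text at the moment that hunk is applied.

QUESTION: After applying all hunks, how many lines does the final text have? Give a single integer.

Answer: 12

Derivation:
Hunk 1: at line 2 remove [ohfm,jtihh] add [efxga] -> 11 lines: qoh pum efxga ena evnjl xjvdx khlu smnul cdbrh skfbu dwpph
Hunk 2: at line 4 remove [xjvdx,khlu,smnul] add [yawk,fuz,jpz] -> 11 lines: qoh pum efxga ena evnjl yawk fuz jpz cdbrh skfbu dwpph
Hunk 3: at line 3 remove [evnjl,yawk] add [vgfxt,brjue] -> 11 lines: qoh pum efxga ena vgfxt brjue fuz jpz cdbrh skfbu dwpph
Hunk 4: at line 7 remove [cdbrh] add [luwkr,txweb,sbghz] -> 13 lines: qoh pum efxga ena vgfxt brjue fuz jpz luwkr txweb sbghz skfbu dwpph
Hunk 5: at line 4 remove [brjue,fuz,jpz] add [jwm] -> 11 lines: qoh pum efxga ena vgfxt jwm luwkr txweb sbghz skfbu dwpph
Hunk 6: at line 6 remove [txweb] add [yaxqc] -> 11 lines: qoh pum efxga ena vgfxt jwm luwkr yaxqc sbghz skfbu dwpph
Hunk 7: at line 3 remove [vgfxt] add [rbbm,vtirg] -> 12 lines: qoh pum efxga ena rbbm vtirg jwm luwkr yaxqc sbghz skfbu dwpph
Final line count: 12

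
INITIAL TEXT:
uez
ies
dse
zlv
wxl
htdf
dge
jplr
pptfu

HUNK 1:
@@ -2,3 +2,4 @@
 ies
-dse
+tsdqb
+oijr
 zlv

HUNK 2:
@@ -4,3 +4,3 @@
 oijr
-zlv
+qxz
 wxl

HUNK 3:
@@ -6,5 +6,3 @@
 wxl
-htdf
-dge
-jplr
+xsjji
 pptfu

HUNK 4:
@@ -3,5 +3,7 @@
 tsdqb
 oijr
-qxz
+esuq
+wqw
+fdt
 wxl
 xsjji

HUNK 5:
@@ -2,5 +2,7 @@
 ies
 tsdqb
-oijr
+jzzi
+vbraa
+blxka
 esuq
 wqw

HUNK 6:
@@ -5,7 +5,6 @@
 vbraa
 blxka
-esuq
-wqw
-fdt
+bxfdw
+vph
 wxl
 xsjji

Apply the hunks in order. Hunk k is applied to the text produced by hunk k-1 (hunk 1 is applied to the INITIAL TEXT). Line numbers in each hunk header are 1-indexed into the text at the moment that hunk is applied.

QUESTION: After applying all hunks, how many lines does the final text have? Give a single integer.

Hunk 1: at line 2 remove [dse] add [tsdqb,oijr] -> 10 lines: uez ies tsdqb oijr zlv wxl htdf dge jplr pptfu
Hunk 2: at line 4 remove [zlv] add [qxz] -> 10 lines: uez ies tsdqb oijr qxz wxl htdf dge jplr pptfu
Hunk 3: at line 6 remove [htdf,dge,jplr] add [xsjji] -> 8 lines: uez ies tsdqb oijr qxz wxl xsjji pptfu
Hunk 4: at line 3 remove [qxz] add [esuq,wqw,fdt] -> 10 lines: uez ies tsdqb oijr esuq wqw fdt wxl xsjji pptfu
Hunk 5: at line 2 remove [oijr] add [jzzi,vbraa,blxka] -> 12 lines: uez ies tsdqb jzzi vbraa blxka esuq wqw fdt wxl xsjji pptfu
Hunk 6: at line 5 remove [esuq,wqw,fdt] add [bxfdw,vph] -> 11 lines: uez ies tsdqb jzzi vbraa blxka bxfdw vph wxl xsjji pptfu
Final line count: 11

Answer: 11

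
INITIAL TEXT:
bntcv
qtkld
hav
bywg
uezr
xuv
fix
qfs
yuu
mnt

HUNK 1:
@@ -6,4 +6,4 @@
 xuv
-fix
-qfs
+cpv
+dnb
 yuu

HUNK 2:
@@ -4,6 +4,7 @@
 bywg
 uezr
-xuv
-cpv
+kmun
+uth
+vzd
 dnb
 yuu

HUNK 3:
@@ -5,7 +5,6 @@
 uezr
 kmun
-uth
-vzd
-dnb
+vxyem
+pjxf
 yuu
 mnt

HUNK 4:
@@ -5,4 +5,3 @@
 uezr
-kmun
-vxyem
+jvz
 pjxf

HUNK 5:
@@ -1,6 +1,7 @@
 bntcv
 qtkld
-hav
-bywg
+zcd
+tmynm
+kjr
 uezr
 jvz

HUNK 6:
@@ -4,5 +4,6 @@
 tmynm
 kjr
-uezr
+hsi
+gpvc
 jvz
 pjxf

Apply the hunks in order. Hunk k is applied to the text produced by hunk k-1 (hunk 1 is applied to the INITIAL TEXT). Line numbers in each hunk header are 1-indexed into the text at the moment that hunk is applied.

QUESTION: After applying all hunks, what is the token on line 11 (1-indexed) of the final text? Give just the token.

Hunk 1: at line 6 remove [fix,qfs] add [cpv,dnb] -> 10 lines: bntcv qtkld hav bywg uezr xuv cpv dnb yuu mnt
Hunk 2: at line 4 remove [xuv,cpv] add [kmun,uth,vzd] -> 11 lines: bntcv qtkld hav bywg uezr kmun uth vzd dnb yuu mnt
Hunk 3: at line 5 remove [uth,vzd,dnb] add [vxyem,pjxf] -> 10 lines: bntcv qtkld hav bywg uezr kmun vxyem pjxf yuu mnt
Hunk 4: at line 5 remove [kmun,vxyem] add [jvz] -> 9 lines: bntcv qtkld hav bywg uezr jvz pjxf yuu mnt
Hunk 5: at line 1 remove [hav,bywg] add [zcd,tmynm,kjr] -> 10 lines: bntcv qtkld zcd tmynm kjr uezr jvz pjxf yuu mnt
Hunk 6: at line 4 remove [uezr] add [hsi,gpvc] -> 11 lines: bntcv qtkld zcd tmynm kjr hsi gpvc jvz pjxf yuu mnt
Final line 11: mnt

Answer: mnt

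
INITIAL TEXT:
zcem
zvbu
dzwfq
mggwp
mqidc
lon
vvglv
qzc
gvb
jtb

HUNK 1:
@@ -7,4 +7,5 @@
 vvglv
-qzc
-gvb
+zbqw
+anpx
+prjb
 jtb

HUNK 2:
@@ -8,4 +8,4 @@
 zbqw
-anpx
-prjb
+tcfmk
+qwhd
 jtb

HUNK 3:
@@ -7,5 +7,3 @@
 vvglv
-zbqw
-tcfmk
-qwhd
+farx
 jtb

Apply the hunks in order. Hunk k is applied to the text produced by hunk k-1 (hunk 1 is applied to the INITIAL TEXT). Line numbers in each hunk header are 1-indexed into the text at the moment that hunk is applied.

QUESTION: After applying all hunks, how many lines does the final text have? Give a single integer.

Answer: 9

Derivation:
Hunk 1: at line 7 remove [qzc,gvb] add [zbqw,anpx,prjb] -> 11 lines: zcem zvbu dzwfq mggwp mqidc lon vvglv zbqw anpx prjb jtb
Hunk 2: at line 8 remove [anpx,prjb] add [tcfmk,qwhd] -> 11 lines: zcem zvbu dzwfq mggwp mqidc lon vvglv zbqw tcfmk qwhd jtb
Hunk 3: at line 7 remove [zbqw,tcfmk,qwhd] add [farx] -> 9 lines: zcem zvbu dzwfq mggwp mqidc lon vvglv farx jtb
Final line count: 9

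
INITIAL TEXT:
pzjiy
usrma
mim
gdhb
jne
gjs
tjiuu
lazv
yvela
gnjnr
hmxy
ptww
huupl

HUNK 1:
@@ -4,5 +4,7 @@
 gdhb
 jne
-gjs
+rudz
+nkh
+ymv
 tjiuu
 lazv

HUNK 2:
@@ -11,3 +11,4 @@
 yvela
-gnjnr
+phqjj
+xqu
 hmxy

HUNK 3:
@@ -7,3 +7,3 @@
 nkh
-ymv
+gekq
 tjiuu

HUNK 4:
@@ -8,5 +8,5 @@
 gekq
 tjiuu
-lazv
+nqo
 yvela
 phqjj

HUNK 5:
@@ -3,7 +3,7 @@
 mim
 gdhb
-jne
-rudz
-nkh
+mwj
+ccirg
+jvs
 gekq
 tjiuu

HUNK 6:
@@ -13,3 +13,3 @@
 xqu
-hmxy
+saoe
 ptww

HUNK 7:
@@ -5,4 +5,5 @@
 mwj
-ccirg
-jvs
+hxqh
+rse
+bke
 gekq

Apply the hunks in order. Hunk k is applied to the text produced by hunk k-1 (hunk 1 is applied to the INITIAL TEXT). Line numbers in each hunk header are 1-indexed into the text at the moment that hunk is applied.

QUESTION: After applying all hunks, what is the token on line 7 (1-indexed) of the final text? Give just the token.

Hunk 1: at line 4 remove [gjs] add [rudz,nkh,ymv] -> 15 lines: pzjiy usrma mim gdhb jne rudz nkh ymv tjiuu lazv yvela gnjnr hmxy ptww huupl
Hunk 2: at line 11 remove [gnjnr] add [phqjj,xqu] -> 16 lines: pzjiy usrma mim gdhb jne rudz nkh ymv tjiuu lazv yvela phqjj xqu hmxy ptww huupl
Hunk 3: at line 7 remove [ymv] add [gekq] -> 16 lines: pzjiy usrma mim gdhb jne rudz nkh gekq tjiuu lazv yvela phqjj xqu hmxy ptww huupl
Hunk 4: at line 8 remove [lazv] add [nqo] -> 16 lines: pzjiy usrma mim gdhb jne rudz nkh gekq tjiuu nqo yvela phqjj xqu hmxy ptww huupl
Hunk 5: at line 3 remove [jne,rudz,nkh] add [mwj,ccirg,jvs] -> 16 lines: pzjiy usrma mim gdhb mwj ccirg jvs gekq tjiuu nqo yvela phqjj xqu hmxy ptww huupl
Hunk 6: at line 13 remove [hmxy] add [saoe] -> 16 lines: pzjiy usrma mim gdhb mwj ccirg jvs gekq tjiuu nqo yvela phqjj xqu saoe ptww huupl
Hunk 7: at line 5 remove [ccirg,jvs] add [hxqh,rse,bke] -> 17 lines: pzjiy usrma mim gdhb mwj hxqh rse bke gekq tjiuu nqo yvela phqjj xqu saoe ptww huupl
Final line 7: rse

Answer: rse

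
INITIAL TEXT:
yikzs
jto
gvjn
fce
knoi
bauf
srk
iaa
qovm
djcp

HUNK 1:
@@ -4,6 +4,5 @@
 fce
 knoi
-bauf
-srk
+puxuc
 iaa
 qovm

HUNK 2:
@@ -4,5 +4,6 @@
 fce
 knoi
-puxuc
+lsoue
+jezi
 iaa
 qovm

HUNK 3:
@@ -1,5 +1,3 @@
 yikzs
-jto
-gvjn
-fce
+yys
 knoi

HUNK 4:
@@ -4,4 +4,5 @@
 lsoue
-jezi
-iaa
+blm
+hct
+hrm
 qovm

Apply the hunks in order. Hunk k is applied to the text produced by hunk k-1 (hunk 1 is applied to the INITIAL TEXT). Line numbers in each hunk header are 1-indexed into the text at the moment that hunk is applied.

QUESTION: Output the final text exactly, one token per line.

Answer: yikzs
yys
knoi
lsoue
blm
hct
hrm
qovm
djcp

Derivation:
Hunk 1: at line 4 remove [bauf,srk] add [puxuc] -> 9 lines: yikzs jto gvjn fce knoi puxuc iaa qovm djcp
Hunk 2: at line 4 remove [puxuc] add [lsoue,jezi] -> 10 lines: yikzs jto gvjn fce knoi lsoue jezi iaa qovm djcp
Hunk 3: at line 1 remove [jto,gvjn,fce] add [yys] -> 8 lines: yikzs yys knoi lsoue jezi iaa qovm djcp
Hunk 4: at line 4 remove [jezi,iaa] add [blm,hct,hrm] -> 9 lines: yikzs yys knoi lsoue blm hct hrm qovm djcp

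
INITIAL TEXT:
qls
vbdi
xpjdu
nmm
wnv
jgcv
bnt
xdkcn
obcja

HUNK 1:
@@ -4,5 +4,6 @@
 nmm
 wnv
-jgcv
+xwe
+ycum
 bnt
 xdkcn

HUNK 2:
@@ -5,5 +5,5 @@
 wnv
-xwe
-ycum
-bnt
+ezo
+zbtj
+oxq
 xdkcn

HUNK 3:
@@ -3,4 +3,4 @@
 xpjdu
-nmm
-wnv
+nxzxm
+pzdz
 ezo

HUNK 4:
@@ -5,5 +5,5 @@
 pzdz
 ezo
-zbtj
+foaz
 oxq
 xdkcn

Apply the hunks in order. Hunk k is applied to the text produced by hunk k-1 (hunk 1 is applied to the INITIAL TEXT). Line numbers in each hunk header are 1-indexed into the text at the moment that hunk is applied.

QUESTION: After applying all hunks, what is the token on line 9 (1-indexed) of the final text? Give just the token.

Answer: xdkcn

Derivation:
Hunk 1: at line 4 remove [jgcv] add [xwe,ycum] -> 10 lines: qls vbdi xpjdu nmm wnv xwe ycum bnt xdkcn obcja
Hunk 2: at line 5 remove [xwe,ycum,bnt] add [ezo,zbtj,oxq] -> 10 lines: qls vbdi xpjdu nmm wnv ezo zbtj oxq xdkcn obcja
Hunk 3: at line 3 remove [nmm,wnv] add [nxzxm,pzdz] -> 10 lines: qls vbdi xpjdu nxzxm pzdz ezo zbtj oxq xdkcn obcja
Hunk 4: at line 5 remove [zbtj] add [foaz] -> 10 lines: qls vbdi xpjdu nxzxm pzdz ezo foaz oxq xdkcn obcja
Final line 9: xdkcn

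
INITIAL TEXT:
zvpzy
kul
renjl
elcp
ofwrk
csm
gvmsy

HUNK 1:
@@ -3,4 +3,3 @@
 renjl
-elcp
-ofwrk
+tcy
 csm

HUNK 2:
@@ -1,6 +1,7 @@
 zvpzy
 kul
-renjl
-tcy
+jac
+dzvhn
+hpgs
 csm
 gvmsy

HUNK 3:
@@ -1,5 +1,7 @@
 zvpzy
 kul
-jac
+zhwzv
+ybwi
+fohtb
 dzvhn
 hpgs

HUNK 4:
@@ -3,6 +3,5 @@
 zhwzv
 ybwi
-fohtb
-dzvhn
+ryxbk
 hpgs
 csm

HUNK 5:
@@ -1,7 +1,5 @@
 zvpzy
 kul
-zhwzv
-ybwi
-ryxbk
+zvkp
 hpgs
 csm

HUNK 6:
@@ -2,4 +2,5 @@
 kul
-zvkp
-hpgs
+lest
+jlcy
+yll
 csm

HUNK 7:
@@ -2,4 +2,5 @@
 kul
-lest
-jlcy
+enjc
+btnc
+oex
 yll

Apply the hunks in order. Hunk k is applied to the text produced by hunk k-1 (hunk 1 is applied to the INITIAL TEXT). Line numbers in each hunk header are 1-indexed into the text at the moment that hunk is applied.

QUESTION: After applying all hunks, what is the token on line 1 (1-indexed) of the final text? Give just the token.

Answer: zvpzy

Derivation:
Hunk 1: at line 3 remove [elcp,ofwrk] add [tcy] -> 6 lines: zvpzy kul renjl tcy csm gvmsy
Hunk 2: at line 1 remove [renjl,tcy] add [jac,dzvhn,hpgs] -> 7 lines: zvpzy kul jac dzvhn hpgs csm gvmsy
Hunk 3: at line 1 remove [jac] add [zhwzv,ybwi,fohtb] -> 9 lines: zvpzy kul zhwzv ybwi fohtb dzvhn hpgs csm gvmsy
Hunk 4: at line 3 remove [fohtb,dzvhn] add [ryxbk] -> 8 lines: zvpzy kul zhwzv ybwi ryxbk hpgs csm gvmsy
Hunk 5: at line 1 remove [zhwzv,ybwi,ryxbk] add [zvkp] -> 6 lines: zvpzy kul zvkp hpgs csm gvmsy
Hunk 6: at line 2 remove [zvkp,hpgs] add [lest,jlcy,yll] -> 7 lines: zvpzy kul lest jlcy yll csm gvmsy
Hunk 7: at line 2 remove [lest,jlcy] add [enjc,btnc,oex] -> 8 lines: zvpzy kul enjc btnc oex yll csm gvmsy
Final line 1: zvpzy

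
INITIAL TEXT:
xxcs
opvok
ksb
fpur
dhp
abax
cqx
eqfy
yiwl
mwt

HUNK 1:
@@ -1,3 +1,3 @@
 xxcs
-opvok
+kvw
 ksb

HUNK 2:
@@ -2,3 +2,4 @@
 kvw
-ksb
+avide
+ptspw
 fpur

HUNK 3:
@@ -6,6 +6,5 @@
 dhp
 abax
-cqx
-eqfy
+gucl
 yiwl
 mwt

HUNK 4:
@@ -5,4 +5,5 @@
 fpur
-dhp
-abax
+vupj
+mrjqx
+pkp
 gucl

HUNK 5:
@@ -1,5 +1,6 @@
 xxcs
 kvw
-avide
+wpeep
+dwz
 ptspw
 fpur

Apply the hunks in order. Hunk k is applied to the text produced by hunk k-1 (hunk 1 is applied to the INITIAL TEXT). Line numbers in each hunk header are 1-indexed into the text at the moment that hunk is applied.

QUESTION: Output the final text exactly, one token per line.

Hunk 1: at line 1 remove [opvok] add [kvw] -> 10 lines: xxcs kvw ksb fpur dhp abax cqx eqfy yiwl mwt
Hunk 2: at line 2 remove [ksb] add [avide,ptspw] -> 11 lines: xxcs kvw avide ptspw fpur dhp abax cqx eqfy yiwl mwt
Hunk 3: at line 6 remove [cqx,eqfy] add [gucl] -> 10 lines: xxcs kvw avide ptspw fpur dhp abax gucl yiwl mwt
Hunk 4: at line 5 remove [dhp,abax] add [vupj,mrjqx,pkp] -> 11 lines: xxcs kvw avide ptspw fpur vupj mrjqx pkp gucl yiwl mwt
Hunk 5: at line 1 remove [avide] add [wpeep,dwz] -> 12 lines: xxcs kvw wpeep dwz ptspw fpur vupj mrjqx pkp gucl yiwl mwt

Answer: xxcs
kvw
wpeep
dwz
ptspw
fpur
vupj
mrjqx
pkp
gucl
yiwl
mwt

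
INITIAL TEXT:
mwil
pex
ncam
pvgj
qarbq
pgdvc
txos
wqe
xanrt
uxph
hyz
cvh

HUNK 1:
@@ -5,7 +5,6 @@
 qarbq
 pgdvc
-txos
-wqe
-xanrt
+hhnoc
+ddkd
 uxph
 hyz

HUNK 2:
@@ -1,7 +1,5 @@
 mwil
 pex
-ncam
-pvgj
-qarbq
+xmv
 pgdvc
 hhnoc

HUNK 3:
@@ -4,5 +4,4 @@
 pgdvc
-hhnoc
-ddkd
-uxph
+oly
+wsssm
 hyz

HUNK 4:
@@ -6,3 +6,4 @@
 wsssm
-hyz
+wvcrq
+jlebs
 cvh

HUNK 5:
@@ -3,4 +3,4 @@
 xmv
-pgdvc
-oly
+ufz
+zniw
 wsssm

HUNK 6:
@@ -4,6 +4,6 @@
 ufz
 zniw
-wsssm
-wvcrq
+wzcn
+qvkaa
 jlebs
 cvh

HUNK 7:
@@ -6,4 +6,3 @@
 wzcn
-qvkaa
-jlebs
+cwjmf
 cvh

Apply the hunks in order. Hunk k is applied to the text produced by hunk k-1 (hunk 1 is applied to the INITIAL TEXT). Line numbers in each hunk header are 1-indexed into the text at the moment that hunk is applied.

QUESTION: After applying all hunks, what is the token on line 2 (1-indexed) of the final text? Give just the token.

Hunk 1: at line 5 remove [txos,wqe,xanrt] add [hhnoc,ddkd] -> 11 lines: mwil pex ncam pvgj qarbq pgdvc hhnoc ddkd uxph hyz cvh
Hunk 2: at line 1 remove [ncam,pvgj,qarbq] add [xmv] -> 9 lines: mwil pex xmv pgdvc hhnoc ddkd uxph hyz cvh
Hunk 3: at line 4 remove [hhnoc,ddkd,uxph] add [oly,wsssm] -> 8 lines: mwil pex xmv pgdvc oly wsssm hyz cvh
Hunk 4: at line 6 remove [hyz] add [wvcrq,jlebs] -> 9 lines: mwil pex xmv pgdvc oly wsssm wvcrq jlebs cvh
Hunk 5: at line 3 remove [pgdvc,oly] add [ufz,zniw] -> 9 lines: mwil pex xmv ufz zniw wsssm wvcrq jlebs cvh
Hunk 6: at line 4 remove [wsssm,wvcrq] add [wzcn,qvkaa] -> 9 lines: mwil pex xmv ufz zniw wzcn qvkaa jlebs cvh
Hunk 7: at line 6 remove [qvkaa,jlebs] add [cwjmf] -> 8 lines: mwil pex xmv ufz zniw wzcn cwjmf cvh
Final line 2: pex

Answer: pex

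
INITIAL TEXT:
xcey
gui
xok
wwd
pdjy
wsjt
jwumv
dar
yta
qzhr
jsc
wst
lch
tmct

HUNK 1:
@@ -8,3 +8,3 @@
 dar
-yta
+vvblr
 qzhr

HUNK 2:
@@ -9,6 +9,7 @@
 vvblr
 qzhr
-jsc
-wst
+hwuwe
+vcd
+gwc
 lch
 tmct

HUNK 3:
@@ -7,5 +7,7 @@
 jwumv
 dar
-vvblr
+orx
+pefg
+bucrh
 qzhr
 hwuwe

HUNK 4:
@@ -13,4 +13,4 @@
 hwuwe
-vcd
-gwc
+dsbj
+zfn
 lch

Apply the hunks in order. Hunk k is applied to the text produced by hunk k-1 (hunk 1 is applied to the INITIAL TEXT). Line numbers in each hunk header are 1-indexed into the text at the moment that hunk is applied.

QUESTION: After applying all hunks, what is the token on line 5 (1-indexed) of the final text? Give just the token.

Hunk 1: at line 8 remove [yta] add [vvblr] -> 14 lines: xcey gui xok wwd pdjy wsjt jwumv dar vvblr qzhr jsc wst lch tmct
Hunk 2: at line 9 remove [jsc,wst] add [hwuwe,vcd,gwc] -> 15 lines: xcey gui xok wwd pdjy wsjt jwumv dar vvblr qzhr hwuwe vcd gwc lch tmct
Hunk 3: at line 7 remove [vvblr] add [orx,pefg,bucrh] -> 17 lines: xcey gui xok wwd pdjy wsjt jwumv dar orx pefg bucrh qzhr hwuwe vcd gwc lch tmct
Hunk 4: at line 13 remove [vcd,gwc] add [dsbj,zfn] -> 17 lines: xcey gui xok wwd pdjy wsjt jwumv dar orx pefg bucrh qzhr hwuwe dsbj zfn lch tmct
Final line 5: pdjy

Answer: pdjy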